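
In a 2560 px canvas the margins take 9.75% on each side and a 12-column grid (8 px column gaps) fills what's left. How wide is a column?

164.4 px

Margins: 9.75% × 2560 = 249.6 px each, so content = 2560 − 499.2 = 2060.8 px.
12c + 11·8 = 2060.8 → 12c = 1972.8 → c = 164.4 px.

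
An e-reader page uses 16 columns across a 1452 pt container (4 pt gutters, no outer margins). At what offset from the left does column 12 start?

1001 pt

16c + 15·4 = 1452 → 16c = 1392 → c = 87 pt.
Before column 12: 11 columns + 11 gutters.
Offset = 11·(87 + 4) = 11·91 = 1001 pt.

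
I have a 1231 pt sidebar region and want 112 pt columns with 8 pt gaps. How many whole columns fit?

10 columns

k columns need k·112 + (k−1)·8 = k·120 − 8.
k·120 − 8 ≤ 1231 → k ≤ 1239 / 120 ≈ 10.32, so k = 10.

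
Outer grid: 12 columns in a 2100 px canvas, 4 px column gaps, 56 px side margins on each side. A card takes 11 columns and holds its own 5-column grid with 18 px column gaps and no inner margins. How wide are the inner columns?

Take off 112 px of margins, leaving 1988 px.
12 columns + 11 column gaps: 12c + 11·4 = 1988.
12c = 1988 − 44 = 1944, so c = 162 px.
Span of 11: 11·162 + 10·4 = 1782 + 40 = 1822 px.
5d + 4·18 = 1822 → 5d = 1750 → d = 350 px.

350 px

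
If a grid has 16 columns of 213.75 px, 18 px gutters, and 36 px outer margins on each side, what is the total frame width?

3762 px

Total width: 2·36 + 16·213.75 + 15·18 = 3762 px.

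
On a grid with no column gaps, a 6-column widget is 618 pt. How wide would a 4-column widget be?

With no column gaps, each column is 618/6 = 103 pt.
4-column span = 4·103 = 412 pt.

412 pt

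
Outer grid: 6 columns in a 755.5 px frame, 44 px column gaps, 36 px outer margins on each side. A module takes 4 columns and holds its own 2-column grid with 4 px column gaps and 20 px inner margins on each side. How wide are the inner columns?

198.5 px

Subtract both margins: 755.5 − 2·36 = 683.5 px.
Subtracting 5 column gaps of 44 leaves 463.5 for 6 columns, so c = 77.25 px.
Span of 4: 4·77.25 + 3·44 = 309 + 132 = 441 px.
Inner content = 441 − 2·20 = 401 px.
2d + 1·4 = 401 → 2d = 397 → d = 198.5 px.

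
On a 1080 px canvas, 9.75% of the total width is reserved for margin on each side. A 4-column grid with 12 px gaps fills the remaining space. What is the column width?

1080 × (1 − 2·9.75%) = 1080 × 80.5% = 869.4 px for the columns.
4c + 3·12 = 869.4 → 4c = 833.4 → c = 208.35 px.

208.35 px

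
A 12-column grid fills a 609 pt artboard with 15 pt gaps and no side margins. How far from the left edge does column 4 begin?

609 − 11·15 = 444; ÷12 gives c = 37 pt.
Before column 4: 3 columns + 3 gaps.
Offset = 3·(37 + 15) = 3·52 = 156 pt.

156 pt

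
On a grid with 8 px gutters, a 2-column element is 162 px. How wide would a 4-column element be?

332 px

2c + 1·8 = 162 → 2c = 154 → c = 77 px.
Span of 4: 4·77 + 3·8 = 308 + 24 = 332 px.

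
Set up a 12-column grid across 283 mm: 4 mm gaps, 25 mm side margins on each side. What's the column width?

Content width = 283 − 2·25 = 233 mm.
Subtracting 11 gaps of 4 leaves 189 for 12 columns, so c = 15.75 mm.

15.75 mm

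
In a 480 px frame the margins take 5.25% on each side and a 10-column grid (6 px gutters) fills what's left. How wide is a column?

37.56 px

Margins: 5.25% × 480 = 25.2 px each, so content = 480 − 50.4 = 429.6 px.
10c + 9·6 = 429.6 → 10c = 375.6 → c = 37.56 px.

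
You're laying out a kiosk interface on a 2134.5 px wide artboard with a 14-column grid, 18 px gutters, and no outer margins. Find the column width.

2134.5 − 13·18 = 1900.5; ÷14 gives c = 135.75 px.

135.75 px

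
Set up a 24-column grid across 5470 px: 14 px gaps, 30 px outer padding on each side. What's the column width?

212 px

Subtract both margins: 5470 − 2·30 = 5410 px.
Subtracting 23 gaps of 14 leaves 5088 for 24 columns, so c = 212 px.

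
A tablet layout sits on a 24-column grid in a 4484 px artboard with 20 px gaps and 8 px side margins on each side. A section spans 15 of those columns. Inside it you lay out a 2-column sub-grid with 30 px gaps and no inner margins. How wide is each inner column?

Inside the margins: 4484 − 16 = 4468 px.
24 columns + 23 gaps: 24c + 23·20 = 4468.
24c = 4468 − 460 = 4008, so c = 167 px.
15-column span = 15·167 + 14·20 = 2785 px.
2d + 1·30 = 2785 → 2d = 2755 → d = 1377.5 px.

1377.5 px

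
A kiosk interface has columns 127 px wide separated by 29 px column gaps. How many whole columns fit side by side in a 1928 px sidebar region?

12 columns: 12·127 + 11·29 = 1843 px ≤ 1928.
13 columns: 1999 px > 1928. So 12.

12 columns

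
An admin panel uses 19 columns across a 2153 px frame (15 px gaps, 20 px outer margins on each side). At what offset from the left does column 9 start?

916 px

Take off 40 px of margins, leaving 2113 px.
19 columns + 18 gaps: 19c + 18·15 = 2113.
19c = 2113 − 270 = 1843, so c = 97 px.
Each column+gutter stride is 112 px; 8 of them past the 20 px margin is 20 + 896 = 916 px.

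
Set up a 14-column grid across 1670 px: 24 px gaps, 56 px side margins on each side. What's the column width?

89 px

Subtract both margins: 1670 − 2·56 = 1558 px.
1558 − 13·24 = 1246; ÷14 gives c = 89 px.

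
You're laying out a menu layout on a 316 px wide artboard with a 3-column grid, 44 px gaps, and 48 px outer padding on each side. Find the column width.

44 px

Take off 96 px of margins, leaving 220 px.
3 columns + 2 gaps: 3c + 2·44 = 220.
3c = 220 − 88 = 132, so c = 44 px.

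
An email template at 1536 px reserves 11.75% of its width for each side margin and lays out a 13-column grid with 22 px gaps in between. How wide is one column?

70.08 px

Margins: 11.75% × 1536 = 180.48 px each, so content = 1536 − 360.96 = 1175.04 px.
13 columns + 12 gaps: 13c + 12·22 = 1175.04.
13c = 1175.04 − 264 = 911.04, so c = 70.08 px.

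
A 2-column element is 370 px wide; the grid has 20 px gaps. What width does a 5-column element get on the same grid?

955 px

Subtracting 1 gap of 20 leaves 350 for 2 columns, so c = 175 px.
5-column span = 5·175 + 4·20 = 955 px.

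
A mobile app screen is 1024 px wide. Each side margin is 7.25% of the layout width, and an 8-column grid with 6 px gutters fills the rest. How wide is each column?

1024 × (1 − 2·7.25%) = 1024 × 85.5% = 875.52 px for the columns.
8c + 7·6 = 875.52 → 8c = 833.52 → c = 104.19 px.

104.19 px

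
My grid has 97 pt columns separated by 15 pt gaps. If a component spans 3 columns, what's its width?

321 pt

3 columns plus 2 gaps: 291 + 30 = 321 pt.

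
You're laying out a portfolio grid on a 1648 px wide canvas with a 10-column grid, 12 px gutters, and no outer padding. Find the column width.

154 px

10 columns + 9 gutters: 10c + 9·12 = 1648.
10c = 1648 − 108 = 1540, so c = 154 px.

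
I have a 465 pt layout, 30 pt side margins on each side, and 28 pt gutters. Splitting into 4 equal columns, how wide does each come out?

Content width = 465 − 2·30 = 405 pt.
Subtracting 3 gutters of 28 leaves 321 for 4 columns, so c = 80.25 pt.

80.25 pt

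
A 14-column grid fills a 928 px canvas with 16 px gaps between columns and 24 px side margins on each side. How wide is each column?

Take off 48 px of margins, leaving 880 px.
14c + 13·16 = 880 → 14c = 672 → c = 48 px.

48 px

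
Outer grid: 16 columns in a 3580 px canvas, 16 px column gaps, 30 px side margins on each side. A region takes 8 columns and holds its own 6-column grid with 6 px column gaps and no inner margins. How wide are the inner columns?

287 px

Subtract both margins: 3580 − 2·30 = 3520 px.
3520 − 15·16 = 3280; ÷16 gives c = 205 px.
8 columns plus 7 column gaps: 1640 + 112 = 1752 px.
6d + 5·6 = 1752 → 6d = 1722 → d = 287 px.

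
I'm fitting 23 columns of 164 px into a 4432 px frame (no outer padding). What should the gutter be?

30 px

23·164 + 22g = 4432 → 22g = 660 → g = 30 px.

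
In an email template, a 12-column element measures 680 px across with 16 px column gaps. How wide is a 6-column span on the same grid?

680 − 11·16 = 504; ÷12 gives c = 42 px.
6-column span = 6·42 + 5·16 = 332 px.

332 px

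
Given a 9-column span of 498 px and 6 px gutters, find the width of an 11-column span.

610 px

9 columns + 8 gutters: 9c + 8·6 = 498.
9c = 498 − 48 = 450, so c = 50 px.
11-column span = 11·50 + 10·6 = 610 px.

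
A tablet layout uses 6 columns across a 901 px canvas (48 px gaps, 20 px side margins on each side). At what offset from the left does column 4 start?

474.5 px

Take off 40 px of margins, leaving 861 px.
6 columns + 5 gaps: 6c + 5·48 = 861.
6c = 861 − 240 = 621, so c = 103.5 px.
Column 4 starts at margin + 3·(column + gutter) = 20 + 3·151.5 = 474.5 px.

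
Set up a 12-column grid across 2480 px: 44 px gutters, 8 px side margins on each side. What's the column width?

Subtract both margins: 2480 − 2·8 = 2464 px.
2464 − 11·44 = 1980; ÷12 gives c = 165 px.

165 px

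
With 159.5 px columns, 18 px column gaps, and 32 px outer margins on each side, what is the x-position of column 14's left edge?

Each column+gutter stride is 177.5 px; 13 of them past the 32 px margin is 32 + 2307.5 = 2339.5 px.

2339.5 px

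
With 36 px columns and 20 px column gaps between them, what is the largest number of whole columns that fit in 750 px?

13 columns

13 columns: 13·36 + 12·20 = 708 px ≤ 750.
14 columns: 764 px > 750. So 13.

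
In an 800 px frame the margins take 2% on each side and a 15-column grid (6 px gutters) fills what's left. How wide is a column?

45.6 px

Each margin = 2% of 800 = 16 px; content = 800 − 2·16 = 768 px.
15c + 14·6 = 768 → 15c = 684 → c = 45.6 px.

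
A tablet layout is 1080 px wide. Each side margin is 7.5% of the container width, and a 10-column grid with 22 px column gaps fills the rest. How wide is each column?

1080 × (1 − 2·7.5%) = 1080 × 85% = 918 px for the columns.
10c + 9·22 = 918 → 10c = 720 → c = 72 px.

72 px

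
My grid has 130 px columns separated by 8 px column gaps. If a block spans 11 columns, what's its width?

Span of 11: 11·130 + 10·8 = 1430 + 80 = 1510 px.

1510 px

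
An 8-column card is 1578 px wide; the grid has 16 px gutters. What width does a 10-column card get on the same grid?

1578 − 7·16 = 1466; ÷8 gives c = 183.25 px.
Span of 10: 10·183.25 + 9·16 = 1832.5 + 144 = 1976.5 px.

1976.5 px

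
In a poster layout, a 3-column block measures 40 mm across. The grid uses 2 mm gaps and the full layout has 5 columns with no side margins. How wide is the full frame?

68 mm

40 − 2·2 = 36; ÷3 gives c = 12 mm.
Summing: 60 + 8 = 68 mm.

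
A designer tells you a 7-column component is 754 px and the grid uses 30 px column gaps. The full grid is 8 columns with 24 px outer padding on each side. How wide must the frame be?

7c + 6·30 = 754 → 7c = 574 → c = 82 px.
Total width: 2·24 + 8·82 + 7·30 = 914 px.

914 px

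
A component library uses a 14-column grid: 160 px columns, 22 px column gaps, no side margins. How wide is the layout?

2526 px

Total width: 14·160 + 13·22 = 2526 px.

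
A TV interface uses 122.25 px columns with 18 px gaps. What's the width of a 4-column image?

543 px

4-column span = 4·122.25 + 3·18 = 543 px.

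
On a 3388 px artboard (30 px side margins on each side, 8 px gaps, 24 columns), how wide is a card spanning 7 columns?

965 px

Inside the margins: 3388 − 60 = 3328 px.
3328 − 23·8 = 3144; ÷24 gives c = 131 px.
7 columns plus 6 gaps: 917 + 48 = 965 px.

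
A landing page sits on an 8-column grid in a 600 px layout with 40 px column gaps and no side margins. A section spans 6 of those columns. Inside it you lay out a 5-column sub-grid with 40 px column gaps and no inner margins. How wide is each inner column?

8 columns + 7 column gaps: 8c + 7·40 = 600.
8c = 600 − 280 = 320, so c = 40 px.
6 columns plus 5 column gaps: 240 + 200 = 440 px.
5d + 4·40 = 440 → 5d = 280 → d = 56 px.

56 px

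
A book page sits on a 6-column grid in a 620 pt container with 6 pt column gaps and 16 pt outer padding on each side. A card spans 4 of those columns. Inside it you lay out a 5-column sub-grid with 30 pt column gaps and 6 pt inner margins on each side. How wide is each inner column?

51.6 pt

Inside the margins: 620 − 32 = 588 pt.
588 − 5·6 = 558; ÷6 gives c = 93 pt.
Span of 4: 4·93 + 3·6 = 372 + 18 = 390 pt.
Inner content = 390 − 2·6 = 378 pt.
Subtracting 4 column gaps of 30 leaves 258 for 5 columns, so d = 51.6 pt.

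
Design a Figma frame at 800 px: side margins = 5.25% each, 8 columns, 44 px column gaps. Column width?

51 px

Each margin = 5.25% of 800 = 42 px; content = 800 − 2·42 = 716 px.
Subtracting 7 column gaps of 44 leaves 408 for 8 columns, so c = 51 px.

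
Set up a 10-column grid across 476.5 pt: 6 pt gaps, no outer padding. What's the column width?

Subtracting 9 gaps of 6 leaves 422.5 for 10 columns, so c = 42.25 pt.

42.25 pt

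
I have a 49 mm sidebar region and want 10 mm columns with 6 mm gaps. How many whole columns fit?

Each extra column adds 10 + 6 = 16 mm.
(49 + 6) / 16 = 3.44, so 3 columns fit.

3 columns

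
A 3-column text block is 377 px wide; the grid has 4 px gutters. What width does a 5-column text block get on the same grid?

631 px

Subtracting 2 gutters of 4 leaves 369 for 3 columns, so c = 123 px.
Span of 5: 5·123 + 4·4 = 615 + 16 = 631 px.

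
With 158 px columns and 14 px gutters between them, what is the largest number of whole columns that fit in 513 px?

3 columns

3 columns: 3·158 + 2·14 = 502 px ≤ 513.
4 columns: 674 px > 513. So 3.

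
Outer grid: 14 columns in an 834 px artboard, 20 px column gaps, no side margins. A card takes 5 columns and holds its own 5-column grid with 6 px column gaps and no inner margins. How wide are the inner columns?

52.2 px

Subtracting 13 column gaps of 20 leaves 574 for 14 columns, so c = 41 px.
5-column span = 5·41 + 4·20 = 285 px.
285 − 4·6 = 261; ÷5 gives d = 52.2 px.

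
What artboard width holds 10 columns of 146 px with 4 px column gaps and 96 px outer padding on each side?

1688 px

Artboard = 2·96 + 10·146 + 9·4 = 192 + 1460 + 36 = 1688 px.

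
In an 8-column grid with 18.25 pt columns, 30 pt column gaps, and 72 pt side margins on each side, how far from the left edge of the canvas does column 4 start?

Before column 4: the margin + 3 columns + 3 column gaps.
Offset = 72 + 3·(18.25 + 30) = 72 + 144.75 = 216.75 pt.

216.75 pt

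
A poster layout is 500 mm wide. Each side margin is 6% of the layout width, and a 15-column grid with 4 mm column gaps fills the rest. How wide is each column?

500 × (1 − 2·6%) = 500 × 88% = 440 mm for the columns.
440 − 14·4 = 384; ÷15 gives c = 25.6 mm.

25.6 mm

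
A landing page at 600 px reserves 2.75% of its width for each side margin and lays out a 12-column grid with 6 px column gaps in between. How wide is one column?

41.75 px

600 × (1 − 2·2.75%) = 600 × 94.5% = 567 px for the columns.
Subtracting 11 column gaps of 6 leaves 501 for 12 columns, so c = 41.75 px.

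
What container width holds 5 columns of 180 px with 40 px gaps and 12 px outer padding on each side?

Adding margins, columns and gutters: 24 + 900 + 160 = 1084 px.

1084 px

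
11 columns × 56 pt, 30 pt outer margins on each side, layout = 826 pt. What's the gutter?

15 pt

Content width = 826 − 2·30 = 766 pt.
11 columns take 11·56 = 616 pt; remaining 150 splits into 10 gutters.
g = 150 / 10 = 15 pt.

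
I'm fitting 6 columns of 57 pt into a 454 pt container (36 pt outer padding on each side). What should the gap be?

8 pt

Take off 72 pt of margins, leaving 382 pt.
Columns use 342 pt, leaving 40 pt across 5 gaps = 8 pt each.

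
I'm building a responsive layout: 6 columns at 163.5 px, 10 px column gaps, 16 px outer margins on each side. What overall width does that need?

1063 px

Adding margins, columns and gutters: 32 + 981 + 50 = 1063 px.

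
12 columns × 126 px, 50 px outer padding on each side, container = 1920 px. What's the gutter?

Content width = 1920 − 2·50 = 1820 px.
12 columns take 12·126 = 1512 px; remaining 308 splits into 11 gutters.
g = 308 / 11 = 28 px.

28 px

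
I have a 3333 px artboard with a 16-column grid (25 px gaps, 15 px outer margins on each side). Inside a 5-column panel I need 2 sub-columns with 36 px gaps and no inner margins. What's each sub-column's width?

Inside the margins: 3333 − 30 = 3303 px.
16 columns + 15 gaps: 16c + 15·25 = 3303.
16c = 3303 − 375 = 2928, so c = 183 px.
Span of 5: 5·183 + 4·25 = 915 + 100 = 1015 px.
2 columns + 1 gap: 2d + 1·36 = 1015.
2d = 1015 − 36 = 979, so d = 489.5 px.

489.5 px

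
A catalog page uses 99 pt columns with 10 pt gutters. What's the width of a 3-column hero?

3-column span = 3·99 + 2·10 = 317 pt.

317 pt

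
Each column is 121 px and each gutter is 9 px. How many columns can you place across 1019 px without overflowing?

7 columns: 7·121 + 6·9 = 901 px ≤ 1019.
8 columns: 1031 px > 1019. So 7.

7 columns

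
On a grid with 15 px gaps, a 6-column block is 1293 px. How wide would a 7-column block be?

1511 px

1293 − 5·15 = 1218; ÷6 gives c = 203 px.
7-column span = 7·203 + 6·15 = 1511 px.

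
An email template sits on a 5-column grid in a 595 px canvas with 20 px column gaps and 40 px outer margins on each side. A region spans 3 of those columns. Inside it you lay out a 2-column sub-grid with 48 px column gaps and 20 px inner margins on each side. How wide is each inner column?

106.5 px

Subtract both margins: 595 − 2·40 = 515 px.
Subtracting 4 column gaps of 20 leaves 435 for 5 columns, so c = 87 px.
3-column span = 3·87 + 2·20 = 301 px.
Inner content = 301 − 2·20 = 261 px.
2 columns + 1 column gap: 2d + 1·48 = 261.
2d = 261 − 48 = 213, so d = 106.5 px.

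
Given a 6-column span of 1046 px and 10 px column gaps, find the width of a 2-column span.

6 columns + 5 column gaps: 6c + 5·10 = 1046.
6c = 1046 − 50 = 996, so c = 166 px.
Span of 2: 2·166 + 1·10 = 332 + 10 = 342 px.

342 px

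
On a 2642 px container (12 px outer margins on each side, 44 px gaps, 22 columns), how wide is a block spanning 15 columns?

1771 px

Subtract both margins: 2642 − 2·12 = 2618 px.
22c + 21·44 = 2618 → 22c = 1694 → c = 77 px.
Span of 15: 15·77 + 14·44 = 1155 + 616 = 1771 px.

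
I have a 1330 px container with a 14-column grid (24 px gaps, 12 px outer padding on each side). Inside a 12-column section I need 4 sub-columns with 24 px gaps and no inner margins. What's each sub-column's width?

Subtract both margins: 1330 − 2·12 = 1306 px.
Subtracting 13 gaps of 24 leaves 994 for 14 columns, so c = 71 px.
12 columns plus 11 gaps: 852 + 264 = 1116 px.
1116 − 3·24 = 1044; ÷4 gives d = 261 px.

261 px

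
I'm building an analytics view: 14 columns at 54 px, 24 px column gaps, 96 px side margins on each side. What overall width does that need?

1260 px

Adding margins, columns and gutters: 192 + 756 + 312 = 1260 px.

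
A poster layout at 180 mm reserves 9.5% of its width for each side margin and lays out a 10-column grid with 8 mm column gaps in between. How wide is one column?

180 × (1 − 2·9.5%) = 180 × 81% = 145.8 mm for the columns.
10c + 9·8 = 145.8 → 10c = 73.8 → c = 7.38 mm.

7.38 mm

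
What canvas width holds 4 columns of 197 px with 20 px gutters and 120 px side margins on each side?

1088 px

Total width: 2·120 + 4·197 + 3·20 = 1088 px.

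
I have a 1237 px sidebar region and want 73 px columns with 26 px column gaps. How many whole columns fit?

Each extra column adds 73 + 26 = 99 px.
(1237 + 26) / 99 = 12.76, so 12 columns fit.

12 columns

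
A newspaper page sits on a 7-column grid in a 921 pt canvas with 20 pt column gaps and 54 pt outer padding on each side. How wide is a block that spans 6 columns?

694 pt

Take off 108 pt of margins, leaving 813 pt.
7 columns + 6 column gaps: 7c + 6·20 = 813.
7c = 813 − 120 = 693, so c = 99 pt.
6 columns plus 5 column gaps: 594 + 100 = 694 pt.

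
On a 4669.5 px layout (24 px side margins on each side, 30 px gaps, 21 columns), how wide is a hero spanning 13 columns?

2849.5 px

Subtract both margins: 4669.5 − 2·24 = 4621.5 px.
Subtracting 20 gaps of 30 leaves 4021.5 for 21 columns, so c = 191.5 px.
13-column span = 13·191.5 + 12·30 = 2849.5 px.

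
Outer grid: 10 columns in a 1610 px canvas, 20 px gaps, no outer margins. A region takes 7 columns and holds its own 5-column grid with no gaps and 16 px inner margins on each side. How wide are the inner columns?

217.8 px

1610 − 9·20 = 1430; ÷10 gives c = 143 px.
7-column span = 7·143 + 6·20 = 1121 px.
Inner content = 1121 − 2·16 = 1089 px.
With no gaps, each column is 1089/5 = 217.8 px.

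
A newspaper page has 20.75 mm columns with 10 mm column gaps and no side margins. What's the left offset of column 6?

No margin, so column 6 starts at 5·(column + gutter) = 5·30.75 = 153.75 mm.

153.75 mm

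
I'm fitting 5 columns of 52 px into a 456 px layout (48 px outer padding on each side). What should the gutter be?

Take off 96 px of margins, leaving 360 px.
Columns use 260 px, leaving 100 px across 4 gutters = 25 px each.

25 px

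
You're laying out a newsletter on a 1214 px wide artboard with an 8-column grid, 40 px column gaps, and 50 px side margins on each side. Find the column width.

Content width = 1214 − 2·50 = 1114 px.
Subtracting 7 column gaps of 40 leaves 834 for 8 columns, so c = 104.25 px.

104.25 px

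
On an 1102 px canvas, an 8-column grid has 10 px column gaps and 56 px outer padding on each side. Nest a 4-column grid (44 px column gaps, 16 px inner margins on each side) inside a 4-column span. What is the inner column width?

81.5 px

Subtract both margins: 1102 − 2·56 = 990 px.
8 columns + 7 column gaps: 8c + 7·10 = 990.
8c = 990 − 70 = 920, so c = 115 px.
4-column span = 4·115 + 3·10 = 490 px.
Inner content = 490 − 2·16 = 458 px.
4d + 3·44 = 458 → 4d = 326 → d = 81.5 px.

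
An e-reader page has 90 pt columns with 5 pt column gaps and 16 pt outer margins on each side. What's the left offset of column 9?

Before column 9: the margin + 8 columns + 8 column gaps.
Offset = 16 + 8·(90 + 5) = 16 + 760 = 776 pt.

776 pt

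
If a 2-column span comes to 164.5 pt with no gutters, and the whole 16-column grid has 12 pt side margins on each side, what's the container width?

164.5 / 2 = 82.25 pt per column.
Summing: 24 + 1316 = 1340 pt.

1340 pt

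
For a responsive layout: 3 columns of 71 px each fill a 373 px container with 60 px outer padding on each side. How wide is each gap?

Subtract both margins: 373 − 2·60 = 253 px.
Columns use 213 px, leaving 40 px across 2 gaps = 20 px each.

20 px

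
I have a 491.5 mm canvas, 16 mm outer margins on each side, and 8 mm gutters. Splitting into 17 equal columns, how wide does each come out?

19.5 mm

Inside the margins: 491.5 − 32 = 459.5 mm.
459.5 − 16·8 = 331.5; ÷17 gives c = 19.5 mm.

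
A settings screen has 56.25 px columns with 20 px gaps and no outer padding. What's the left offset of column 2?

76.25 px

No margin, so column 2 starts at 1·(column + gutter) = 1·76.25 = 76.25 px.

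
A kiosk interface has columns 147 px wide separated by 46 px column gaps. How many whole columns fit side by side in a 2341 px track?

12 columns

12 columns: 12·147 + 11·46 = 2270 px ≤ 2341.
13 columns: 2463 px > 2341. So 12.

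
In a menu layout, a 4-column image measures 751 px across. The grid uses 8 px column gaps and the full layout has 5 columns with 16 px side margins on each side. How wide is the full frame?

4 columns + 3 column gaps: 4c + 3·8 = 751.
4c = 751 − 24 = 727, so c = 181.75 px.
Frame = 2·16 + 5·181.75 + 4·8 = 32 + 908.75 + 32 = 972.75 px.

972.75 px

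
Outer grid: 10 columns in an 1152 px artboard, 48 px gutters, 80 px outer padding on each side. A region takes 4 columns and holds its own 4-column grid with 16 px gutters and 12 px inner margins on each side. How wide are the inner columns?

Take off 160 px of margins, leaving 992 px.
992 − 9·48 = 560; ÷10 gives c = 56 px.
Span of 4: 4·56 + 3·48 = 224 + 144 = 368 px.
Inner content = 368 − 2·12 = 344 px.
4d + 3·16 = 344 → 4d = 296 → d = 74 px.

74 px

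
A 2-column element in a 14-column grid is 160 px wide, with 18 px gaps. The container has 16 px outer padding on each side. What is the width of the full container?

2 columns + 1 gap: 2c + 1·18 = 160.
2c = 160 − 18 = 142, so c = 71 px.
Total width: 2·16 + 14·71 + 13·18 = 1260 px.

1260 px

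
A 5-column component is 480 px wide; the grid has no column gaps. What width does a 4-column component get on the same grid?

384 px

With no column gaps, each column is 480/5 = 96 px.
With no column gaps, 4 columns span 4·96 = 384 px.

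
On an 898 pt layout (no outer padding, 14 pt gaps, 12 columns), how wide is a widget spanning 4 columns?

Subtracting 11 gaps of 14 leaves 744 for 12 columns, so c = 62 pt.
Span of 4: 4·62 + 3·14 = 248 + 42 = 290 pt.

290 pt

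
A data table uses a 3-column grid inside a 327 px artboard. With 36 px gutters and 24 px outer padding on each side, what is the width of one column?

69 px

Inside the margins: 327 − 48 = 279 px.
3c + 2·36 = 279 → 3c = 207 → c = 69 px.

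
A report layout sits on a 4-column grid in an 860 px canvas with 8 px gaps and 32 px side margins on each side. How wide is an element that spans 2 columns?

394 px

Subtract both margins: 860 − 2·32 = 796 px.
4 columns + 3 gaps: 4c + 3·8 = 796.
4c = 796 − 24 = 772, so c = 193 px.
Span of 2: 2·193 + 1·8 = 386 + 8 = 394 px.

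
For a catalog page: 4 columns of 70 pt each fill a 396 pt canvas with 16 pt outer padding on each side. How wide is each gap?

28 pt

Inside the margins: 396 − 32 = 364 pt.
4·70 + 3g = 364 → 3g = 84 → g = 28 pt.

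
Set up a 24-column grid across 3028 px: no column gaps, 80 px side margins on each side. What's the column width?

119.5 px

Content width = 3028 − 2·80 = 2868 px.
With no column gaps, each column is 2868/24 = 119.5 px.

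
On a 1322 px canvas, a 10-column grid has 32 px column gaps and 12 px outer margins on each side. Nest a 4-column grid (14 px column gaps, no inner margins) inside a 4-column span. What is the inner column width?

Inside the margins: 1322 − 24 = 1298 px.
10 columns + 9 column gaps: 10c + 9·32 = 1298.
10c = 1298 − 288 = 1010, so c = 101 px.
4 columns plus 3 column gaps: 404 + 96 = 500 px.
4d + 3·14 = 500 → 4d = 458 → d = 114.5 px.

114.5 px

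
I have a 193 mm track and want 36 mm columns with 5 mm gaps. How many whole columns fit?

k columns need k·36 + (k−1)·5 = k·41 − 5.
k·41 − 5 ≤ 193 → k ≤ 198 / 41 ≈ 4.83, so k = 4.

4 columns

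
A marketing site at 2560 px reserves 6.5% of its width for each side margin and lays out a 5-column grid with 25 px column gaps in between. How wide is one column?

425.44 px

2560 × (1 − 2·6.5%) = 2560 × 87% = 2227.2 px for the columns.
5c + 4·25 = 2227.2 → 5c = 2127.2 → c = 425.44 px.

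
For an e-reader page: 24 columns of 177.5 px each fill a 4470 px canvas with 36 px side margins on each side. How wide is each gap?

6 px

Content width = 4470 − 2·36 = 4398 px.
Columns use 4260 px, leaving 138 px across 23 gaps = 6 px each.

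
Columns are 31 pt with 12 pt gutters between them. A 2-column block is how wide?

74 pt

2 columns plus 1 gutter: 62 + 12 = 74 pt.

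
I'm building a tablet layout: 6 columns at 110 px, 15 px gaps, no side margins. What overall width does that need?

735 px

Summing: 660 + 75 = 735 px.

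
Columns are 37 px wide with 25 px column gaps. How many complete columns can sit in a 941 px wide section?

Each extra column adds 37 + 25 = 62 px.
(941 + 25) / 62 = 15.58, so 15 columns fit.

15 columns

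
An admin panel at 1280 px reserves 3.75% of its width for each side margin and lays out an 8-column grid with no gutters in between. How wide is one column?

1280 × (1 − 2·3.75%) = 1280 × 92.5% = 1184 px for the columns.
1184 / 8 = 148 px per column.

148 px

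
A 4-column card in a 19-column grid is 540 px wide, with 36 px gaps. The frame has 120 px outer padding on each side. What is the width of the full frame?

4c + 3·36 = 540 → 4c = 432 → c = 108 px.
Frame = 2·120 + 19·108 + 18·36 = 240 + 2052 + 648 = 2940 px.

2940 px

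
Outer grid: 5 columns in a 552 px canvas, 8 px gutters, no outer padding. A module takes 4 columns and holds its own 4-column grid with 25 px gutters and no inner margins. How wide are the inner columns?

5 columns + 4 gutters: 5c + 4·8 = 552.
5c = 552 − 32 = 520, so c = 104 px.
4-column span = 4·104 + 3·8 = 440 px.
4 columns + 3 gutters: 4d + 3·25 = 440.
4d = 440 − 75 = 365, so d = 91.25 px.

91.25 px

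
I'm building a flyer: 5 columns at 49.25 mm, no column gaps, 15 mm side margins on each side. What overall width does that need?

276.25 mm

Total width: 2·15 + 5·49.25 = 276.25 mm.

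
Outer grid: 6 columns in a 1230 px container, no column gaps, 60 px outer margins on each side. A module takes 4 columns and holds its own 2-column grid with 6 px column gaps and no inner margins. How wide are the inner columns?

Subtract both margins: 1230 − 2·60 = 1110 px.
6c = 1110 → c = 185 px.
4-column span = 4·185 = 740 px.
2 columns + 1 column gap: 2d + 1·6 = 740.
2d = 740 − 6 = 734, so d = 367 px.

367 px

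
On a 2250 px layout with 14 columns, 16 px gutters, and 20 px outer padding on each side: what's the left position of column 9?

1292 px

Inside the margins: 2250 − 40 = 2210 px.
14c + 13·16 = 2210 → 14c = 2002 → c = 143 px.
Column 9 starts at margin + 8·(column + gutter) = 20 + 8·159 = 1292 px.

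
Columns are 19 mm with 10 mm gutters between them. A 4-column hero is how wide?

4 columns plus 3 gutters: 76 + 30 = 106 mm.

106 mm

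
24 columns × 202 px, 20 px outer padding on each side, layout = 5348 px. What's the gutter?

20 px

Inside the margins: 5348 − 40 = 5308 px.
24 columns take 24·202 = 4848 px; remaining 460 splits into 23 gutters.
g = 460 / 23 = 20 px.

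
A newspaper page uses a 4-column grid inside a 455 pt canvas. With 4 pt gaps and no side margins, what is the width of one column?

110.75 pt

Subtracting 3 gaps of 4 leaves 443 for 4 columns, so c = 110.75 pt.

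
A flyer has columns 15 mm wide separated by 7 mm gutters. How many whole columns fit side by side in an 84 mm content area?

Each extra column adds 15 + 7 = 22 mm.
(84 + 7) / 22 = 4.14, so 4 columns fit.

4 columns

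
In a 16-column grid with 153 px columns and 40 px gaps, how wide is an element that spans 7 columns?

7 columns plus 6 gaps: 1071 + 240 = 1311 px.

1311 px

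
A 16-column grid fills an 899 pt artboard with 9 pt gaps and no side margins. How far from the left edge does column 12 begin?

624.25 pt

16 columns + 15 gaps: 16c + 15·9 = 899.
16c = 899 − 135 = 764, so c = 47.75 pt.
No margin, so column 12 starts at 11·(column + gutter) = 11·56.75 = 624.25 pt.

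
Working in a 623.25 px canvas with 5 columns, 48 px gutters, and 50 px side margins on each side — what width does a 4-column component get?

Take off 100 px of margins, leaving 523.25 px.
523.25 − 4·48 = 331.25; ÷5 gives c = 66.25 px.
Span of 4: 4·66.25 + 3·48 = 265 + 144 = 409 px.

409 px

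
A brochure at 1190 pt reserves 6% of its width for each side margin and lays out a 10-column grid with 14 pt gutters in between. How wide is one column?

Each margin = 6% of 1190 = 71.4 pt; content = 1190 − 2·71.4 = 1047.2 pt.
Subtracting 9 gutters of 14 leaves 921.2 for 10 columns, so c = 92.12 pt.

92.12 pt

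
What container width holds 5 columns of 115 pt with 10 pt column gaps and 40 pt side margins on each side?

695 pt

Adding margins, columns and gutters: 80 + 575 + 40 = 695 pt.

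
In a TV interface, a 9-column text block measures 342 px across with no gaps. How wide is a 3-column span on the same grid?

114 px

With no gaps, each column is 342/9 = 38 px.
With no gaps, 3 columns span 3·38 = 114 px.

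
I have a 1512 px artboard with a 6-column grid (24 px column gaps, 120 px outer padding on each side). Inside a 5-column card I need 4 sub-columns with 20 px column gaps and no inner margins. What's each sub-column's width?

249 px

Inside the margins: 1512 − 240 = 1272 px.
Subtracting 5 column gaps of 24 leaves 1152 for 6 columns, so c = 192 px.
5 columns plus 4 column gaps: 960 + 96 = 1056 px.
1056 − 3·20 = 996; ÷4 gives d = 249 px.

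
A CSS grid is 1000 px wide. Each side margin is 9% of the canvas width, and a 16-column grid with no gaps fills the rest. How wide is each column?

Each margin = 9% of 1000 = 90 px; content = 1000 − 2·90 = 820 px.
With no gaps, each column is 820/16 = 51.25 px.

51.25 px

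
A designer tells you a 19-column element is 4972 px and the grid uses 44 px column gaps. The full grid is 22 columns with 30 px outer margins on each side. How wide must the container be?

4972 − 18·44 = 4180; ÷19 gives c = 220 px.
Container = 2·30 + 22·220 + 21·44 = 60 + 4840 + 924 = 5824 px.

5824 px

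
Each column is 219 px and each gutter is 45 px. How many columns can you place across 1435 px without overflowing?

Each extra column adds 219 + 45 = 264 px.
(1435 + 45) / 264 = 5.61, so 5 columns fit.

5 columns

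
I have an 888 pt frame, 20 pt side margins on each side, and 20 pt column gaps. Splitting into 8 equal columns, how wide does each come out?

Inside the margins: 888 − 40 = 848 pt.
Subtracting 7 column gaps of 20 leaves 708 for 8 columns, so c = 88.5 pt.

88.5 pt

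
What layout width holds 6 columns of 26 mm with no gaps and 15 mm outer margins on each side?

186 mm

Layout = 2·15 + 6·26 = 30 + 156 = 186 mm.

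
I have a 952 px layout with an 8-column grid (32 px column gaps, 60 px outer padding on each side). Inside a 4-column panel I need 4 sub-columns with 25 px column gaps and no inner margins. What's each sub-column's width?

Subtract both margins: 952 − 2·60 = 832 px.
8c + 7·32 = 832 → 8c = 608 → c = 76 px.
4 columns plus 3 column gaps: 304 + 96 = 400 px.
4 columns + 3 column gaps: 4d + 3·25 = 400.
4d = 400 − 75 = 325, so d = 81.25 px.

81.25 px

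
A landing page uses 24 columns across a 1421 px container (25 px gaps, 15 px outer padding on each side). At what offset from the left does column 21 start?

Inside the margins: 1421 − 30 = 1391 px.
1391 − 23·25 = 816; ÷24 gives c = 34 px.
Each column+gutter stride is 59 px; 20 of them past the 15 px margin is 15 + 1180 = 1195 px.

1195 px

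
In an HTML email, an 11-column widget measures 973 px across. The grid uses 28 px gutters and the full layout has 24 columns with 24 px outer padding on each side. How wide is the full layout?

973 − 10·28 = 693; ÷11 gives c = 63 px.
Adding margins, columns and gutters: 48 + 1512 + 644 = 2204 px.

2204 px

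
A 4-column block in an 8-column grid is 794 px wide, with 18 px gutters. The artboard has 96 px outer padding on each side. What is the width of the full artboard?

4 columns + 3 gutters: 4c + 3·18 = 794.
4c = 794 − 54 = 740, so c = 185 px.
Total width: 2·96 + 8·185 + 7·18 = 1798 px.

1798 px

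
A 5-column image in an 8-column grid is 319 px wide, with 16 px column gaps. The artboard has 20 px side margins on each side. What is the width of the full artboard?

Subtracting 4 column gaps of 16 leaves 255 for 5 columns, so c = 51 px.
Artboard = 2·20 + 8·51 + 7·16 = 40 + 408 + 112 = 560 px.

560 px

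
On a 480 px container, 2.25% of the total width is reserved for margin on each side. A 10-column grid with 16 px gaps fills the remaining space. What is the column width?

31.44 px

480 × (1 − 2·2.25%) = 480 × 95.5% = 458.4 px for the columns.
458.4 − 9·16 = 314.4; ÷10 gives c = 31.44 px.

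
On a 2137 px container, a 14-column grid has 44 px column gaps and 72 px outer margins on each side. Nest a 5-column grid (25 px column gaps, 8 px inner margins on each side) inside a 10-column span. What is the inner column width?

Inside the margins: 2137 − 144 = 1993 px.
1993 − 13·44 = 1421; ÷14 gives c = 101.5 px.
10 columns plus 9 column gaps: 1015 + 396 = 1411 px.
Inner content = 1411 − 2·8 = 1395 px.
5 columns + 4 column gaps: 5d + 4·25 = 1395.
5d = 1395 − 100 = 1295, so d = 259 px.

259 px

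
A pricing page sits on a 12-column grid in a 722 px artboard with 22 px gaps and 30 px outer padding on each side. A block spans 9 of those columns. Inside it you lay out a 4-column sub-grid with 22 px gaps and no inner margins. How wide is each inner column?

106.25 px

Outer content = 722 − 2·30 = 662 px.
12 columns + 11 gaps: 12c + 11·22 = 662.
12c = 662 − 242 = 420, so c = 35 px.
9-column span = 9·35 + 8·22 = 491 px.
4d + 3·22 = 491 → 4d = 425 → d = 106.25 px.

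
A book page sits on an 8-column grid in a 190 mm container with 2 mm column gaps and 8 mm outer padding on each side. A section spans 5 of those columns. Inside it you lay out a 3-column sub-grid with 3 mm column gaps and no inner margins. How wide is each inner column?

34 mm

Outer content = 190 − 2·8 = 174 mm.
174 − 7·2 = 160; ÷8 gives c = 20 mm.
Span of 5: 5·20 + 4·2 = 100 + 8 = 108 mm.
3 columns + 2 column gaps: 3d + 2·3 = 108.
3d = 108 − 6 = 102, so d = 34 mm.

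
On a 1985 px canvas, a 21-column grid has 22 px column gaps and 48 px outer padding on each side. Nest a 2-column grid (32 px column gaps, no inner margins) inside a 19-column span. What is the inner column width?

837.5 px

Take off 96 px of margins, leaving 1889 px.
21 columns + 20 column gaps: 21c + 20·22 = 1889.
21c = 1889 − 440 = 1449, so c = 69 px.
19 columns plus 18 column gaps: 1311 + 396 = 1707 px.
2 columns + 1 column gap: 2d + 1·32 = 1707.
2d = 1707 − 32 = 1675, so d = 837.5 px.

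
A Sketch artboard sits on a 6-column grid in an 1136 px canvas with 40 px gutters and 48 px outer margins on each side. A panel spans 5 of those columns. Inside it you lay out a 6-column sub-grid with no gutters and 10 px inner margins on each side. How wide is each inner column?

140 px

Outer content = 1136 − 2·48 = 1040 px.
Subtracting 5 gutters of 40 leaves 840 for 6 columns, so c = 140 px.
5-column span = 5·140 + 4·40 = 860 px.
Inner content = 860 − 2·10 = 840 px.
6d = 840 → d = 140 px.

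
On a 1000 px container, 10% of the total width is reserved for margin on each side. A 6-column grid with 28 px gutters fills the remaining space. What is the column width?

Margins: 10% × 1000 = 100 px each, so content = 1000 − 200 = 800 px.
6 columns + 5 gutters: 6c + 5·28 = 800.
6c = 800 − 140 = 660, so c = 110 px.

110 px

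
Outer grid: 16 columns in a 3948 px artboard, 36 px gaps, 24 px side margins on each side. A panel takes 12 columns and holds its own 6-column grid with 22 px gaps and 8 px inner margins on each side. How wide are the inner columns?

465 px

Subtract both margins: 3948 − 2·24 = 3900 px.
Subtracting 15 gaps of 36 leaves 3360 for 16 columns, so c = 210 px.
Span of 12: 12·210 + 11·36 = 2520 + 396 = 2916 px.
Inner content = 2916 − 2·8 = 2900 px.
6 columns + 5 gaps: 6d + 5·22 = 2900.
6d = 2900 − 110 = 2790, so d = 465 px.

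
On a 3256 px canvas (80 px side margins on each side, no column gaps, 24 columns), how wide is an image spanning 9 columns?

1161 px

Content width = 3256 − 2·80 = 3096 px.
3096 / 24 = 129 px per column.
With no column gaps, 9 columns span 9·129 = 1161 px.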